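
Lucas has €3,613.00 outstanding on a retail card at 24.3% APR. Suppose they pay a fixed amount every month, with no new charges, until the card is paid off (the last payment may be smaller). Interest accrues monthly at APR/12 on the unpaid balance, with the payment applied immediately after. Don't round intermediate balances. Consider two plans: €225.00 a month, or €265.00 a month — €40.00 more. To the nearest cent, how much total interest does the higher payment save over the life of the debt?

Monthly rate r = 24.3%/12 = 2.025% = 0.02025.
At €225.00/mo: n = ⌈−ln(1 − rB₀/P)/ln(1+r)⌉ = 20 payments (last €139.57); total interest = total paid − €3,613.00 = €801.57.
At €265.00/mo: 17 payments (last €30.97); total interest €657.97.
Interest saved = €801.57 − €657.97 = €143.60.

€143.60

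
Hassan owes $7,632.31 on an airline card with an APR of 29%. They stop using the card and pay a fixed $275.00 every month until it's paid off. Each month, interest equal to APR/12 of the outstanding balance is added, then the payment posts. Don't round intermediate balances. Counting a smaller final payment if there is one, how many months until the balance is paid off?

Monthly rate r = 29%/12 = 2.41667% = 0.0241667.
Recurrence: B ← B·(1+r) − $275.00.
Month 1: interest $184.45; balance after payment $7,541.76.
Month 2: interest $182.26; balance after payment $7,449.02.
Closed form: n = −ln(1 − rB₀/P)/ln(1+r) = −ln(0.32928)/ln(1.02417) ≈ 46.519, so the balance reaches zero during payment 47.

47 months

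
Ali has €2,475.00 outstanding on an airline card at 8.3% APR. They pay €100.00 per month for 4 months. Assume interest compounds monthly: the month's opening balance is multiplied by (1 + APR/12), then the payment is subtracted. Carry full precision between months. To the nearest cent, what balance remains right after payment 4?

€2,140.02

Monthly rate r = 8.3%/12 = 0.691667% = 0.00691667.
Each month: B ← B·(1+r) − €100.00.
Month 1: interest €17.12; balance after payment €2,392.12.
Month 2: interest €16.55; balance after payment €2,308.66.
Month 3: interest €15.97; balance after payment €2,224.63.
Month 4: interest €15.39; balance after payment €2,140.02.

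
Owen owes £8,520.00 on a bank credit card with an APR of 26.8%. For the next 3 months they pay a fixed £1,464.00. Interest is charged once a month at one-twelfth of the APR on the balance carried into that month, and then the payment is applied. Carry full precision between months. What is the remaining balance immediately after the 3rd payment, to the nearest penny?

Monthly rate r = 26.8%/12 = 2.23333% = 0.0223333.
Each month: B ← B·(1+r) − £1,464.00.
Month 1: interest £190.28; balance after payment £7,246.28.
Month 2: interest £161.83; balance after payment £5,944.11.
Month 3: interest £132.75; balance after payment £4,612.87.

£4,612.87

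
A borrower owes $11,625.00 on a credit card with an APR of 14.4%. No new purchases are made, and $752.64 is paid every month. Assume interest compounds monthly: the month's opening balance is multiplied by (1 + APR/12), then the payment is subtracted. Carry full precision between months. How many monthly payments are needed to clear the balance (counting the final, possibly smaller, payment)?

18 payments

Monthly rate r = 14.4%/12 = 1.2% = 0.012.
Recurrence: B ← B·(1+r) − $752.64.
Month 1: interest $139.50; balance after payment $11,011.86.
Month 2: interest $132.14; balance after payment $10,391.36.
Closed form: n = −ln(1 − rB₀/P)/ln(1+r) = −ln(0.81465)/ln(1.012) ≈ 17.185, so the balance reaches zero during payment 18.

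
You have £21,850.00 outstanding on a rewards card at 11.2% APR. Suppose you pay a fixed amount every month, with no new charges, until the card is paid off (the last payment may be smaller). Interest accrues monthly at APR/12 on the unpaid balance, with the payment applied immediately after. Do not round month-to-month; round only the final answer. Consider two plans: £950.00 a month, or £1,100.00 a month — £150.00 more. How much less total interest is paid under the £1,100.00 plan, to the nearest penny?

£431.24

Monthly rate r = 11.2%/12 = 0.933333% = 0.00933333.
At £950.00/mo: n = ⌈−ln(1 − rB₀/P)/ln(1+r)⌉ = 27 payments (last £10.87); total interest = total paid − £21,850.00 = £2,860.87.
At £1,100.00/mo: 23 payments (last £79.63); total interest £2,429.63.
Interest saved = £2,860.87 − £2,429.63 = £431.24.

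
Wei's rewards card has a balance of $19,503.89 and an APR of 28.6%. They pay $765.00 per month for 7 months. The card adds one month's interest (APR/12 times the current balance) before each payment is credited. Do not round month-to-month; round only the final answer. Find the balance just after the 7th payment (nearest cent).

Monthly rate r = 28.6%/12 = 2.38333% = 0.0238333.
Each month: B ← B·(1+r) − $765.00.
Month 1: interest $464.84; balance after payment $19,203.73.
Month 2: interest $457.69; balance after payment $18,896.42.
Month 3: interest $450.36; balance after payment $18,581.79.
Month 4: interest $442.87; balance after payment $18,259.65.
Month 5: interest $435.19; balance after payment $17,929.84.
Month 6: interest $427.33; balance after payment $17,592.17.
Month 7: interest $419.28; balance after payment $17,246.45.

$17,246.45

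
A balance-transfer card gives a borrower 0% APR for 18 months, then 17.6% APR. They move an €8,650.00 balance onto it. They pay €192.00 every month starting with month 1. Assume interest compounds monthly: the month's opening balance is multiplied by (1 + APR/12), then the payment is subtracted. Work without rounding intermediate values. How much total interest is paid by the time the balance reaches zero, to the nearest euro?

€1,471

Promo months 1–18 at r₀ = 0%/12 = 0; months 19+ at r₁ = 17.6%/12 = 0.0146667.
After month 18 (no interest yet): B = €8,650.00 − 18·€192.00 = €5,194.00.
Then at r₁ with €192.00/mo: n₂ = −ln(1 − r₁·B/P)/ln(1+r₁) ≈ 34.71 → 35 more payments.
Total paid = 52·€192.00 + €137.45 = €10,121.45; interest = €10,121.45 − €8,650.00 = €1,471.45.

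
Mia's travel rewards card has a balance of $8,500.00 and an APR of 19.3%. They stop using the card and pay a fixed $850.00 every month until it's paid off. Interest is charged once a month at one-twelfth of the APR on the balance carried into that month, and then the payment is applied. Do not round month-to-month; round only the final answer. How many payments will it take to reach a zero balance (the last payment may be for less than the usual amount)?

Monthly rate r = 19.3%/12 = 1.60833% = 0.0160833.
Recurrence: B ← B·(1+r) − $850.00.
Month 1: interest $136.71; balance after payment $7,786.71.
Month 2: interest $125.24; balance after payment $7,061.94.
Closed form: n = −ln(1 − rB₀/P)/ln(1+r) = −ln(0.83917)/ln(1.01608) ≈ 10.990, so the balance reaches zero during payment 11.

11 months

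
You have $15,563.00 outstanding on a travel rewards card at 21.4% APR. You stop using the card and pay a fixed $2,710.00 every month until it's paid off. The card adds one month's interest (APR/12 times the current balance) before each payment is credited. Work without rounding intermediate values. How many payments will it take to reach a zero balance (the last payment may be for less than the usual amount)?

7 payments

Monthly rate r = 21.4%/12 = 1.78333% = 0.0178333.
Recurrence: B ← B·(1+r) − $2,710.00.
Month 1: interest $277.54; balance after payment $13,130.54.
Month 2: interest $234.16; balance after payment $10,654.70.
Closed form: n = −ln(1 − rB₀/P)/ln(1+r) = −ln(0.89759)/ln(1.01783) ≈ 6.112, so the balance reaches zero during payment 7.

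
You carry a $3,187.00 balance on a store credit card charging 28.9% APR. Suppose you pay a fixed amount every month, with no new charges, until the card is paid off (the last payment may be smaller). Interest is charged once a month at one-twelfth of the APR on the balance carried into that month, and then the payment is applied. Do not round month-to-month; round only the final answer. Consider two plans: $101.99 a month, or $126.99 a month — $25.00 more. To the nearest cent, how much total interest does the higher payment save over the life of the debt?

$1,036.92

Monthly rate r = 28.9%/12 = 2.40833% = 0.0240833.
At $101.99/mo: n = ⌈−ln(1 − rB₀/P)/ln(1+r)⌉ = 59 payments (last $70.15); total interest = total paid − $3,187.00 = $2,798.57.
At $126.99/mo: 39 payments (last $123.03); total interest $1,761.65.
Interest saved = $2,798.57 − $1,761.65 = $1,036.92.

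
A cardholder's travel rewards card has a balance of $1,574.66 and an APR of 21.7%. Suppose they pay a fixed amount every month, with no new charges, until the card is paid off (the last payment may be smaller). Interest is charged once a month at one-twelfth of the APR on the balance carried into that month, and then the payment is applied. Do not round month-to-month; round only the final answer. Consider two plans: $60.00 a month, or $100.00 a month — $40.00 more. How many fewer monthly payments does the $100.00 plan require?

17 fewer payments

Monthly rate r = 21.7%/12 = 1.80833% = 0.0180833.
At $60.00/mo: n = ⌈−ln(1 − rB₀/P)/ln(1+r)⌉ = 36 payments (last $54.63); total interest = total paid − $1,574.66 = $579.97.
At $100.00/mo: 19 payments (last $70.12); total interest $295.46.
Payments saved = 36 − 19 = 17.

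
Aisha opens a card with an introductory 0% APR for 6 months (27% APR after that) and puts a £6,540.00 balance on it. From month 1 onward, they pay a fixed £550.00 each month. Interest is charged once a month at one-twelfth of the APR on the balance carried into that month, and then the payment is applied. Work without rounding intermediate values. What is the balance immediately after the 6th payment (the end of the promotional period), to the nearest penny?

Promo months 1–6 at r₀ = 0%/12 = 0; months 7+ at r₁ = 27%/12 = 0.0225.
After month 6 (no interest yet): B = £6,540.00 − 6·£550.00 = £3,240.00.

£3,240.00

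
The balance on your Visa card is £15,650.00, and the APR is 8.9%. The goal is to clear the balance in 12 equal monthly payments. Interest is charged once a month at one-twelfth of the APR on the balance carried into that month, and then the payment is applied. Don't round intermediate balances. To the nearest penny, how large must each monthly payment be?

£1,367.89

Monthly rate r = 8.9%/12 = 0.741667% = 0.00741667.
Level-payment amortization: P = B₀·r / (1 − (1+r)^(−n)) = 15650.00·0.00741667 / (1 − 1.00742^(−12)).
Denominator 1 − (1+r)^(−12) = 0.0848539246.
P = 116.071 / 0.0848539246 ≈ 1367.89.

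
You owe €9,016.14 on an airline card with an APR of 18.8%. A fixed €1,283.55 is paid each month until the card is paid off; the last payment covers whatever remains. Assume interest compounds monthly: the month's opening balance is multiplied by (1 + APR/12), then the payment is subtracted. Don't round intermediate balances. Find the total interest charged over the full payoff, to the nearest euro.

Monthly rate r = 18.8%/12 = 1.56667% = 0.0156667.
Payoff takes n = ⌈−ln(1 − rB₀/P)/ln(1+r)⌉ = ⌈7.500⌉ = 8 payments; the last is €644.21.
Total paid = 7·€1,283.55 + €644.21 = €9,629.06.
Total interest = total paid − principal = €9,629.06 − €9,016.14 = €612.92.

€613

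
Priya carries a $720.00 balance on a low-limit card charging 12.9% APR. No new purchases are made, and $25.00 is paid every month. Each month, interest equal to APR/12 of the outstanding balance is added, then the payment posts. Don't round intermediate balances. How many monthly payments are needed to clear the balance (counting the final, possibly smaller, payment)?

Monthly rate r = 12.9%/12 = 1.075% = 0.01075.
Recurrence: B ← B·(1+r) − $25.00.
Month 1: interest $7.74; balance after payment $702.74.
Month 2: interest $7.55; balance after payment $685.29.
Closed form: n = −ln(1 − rB₀/P)/ln(1+r) = −ln(0.6904)/ln(1.01075) ≈ 34.649, so the balance reaches zero during payment 35.

35 months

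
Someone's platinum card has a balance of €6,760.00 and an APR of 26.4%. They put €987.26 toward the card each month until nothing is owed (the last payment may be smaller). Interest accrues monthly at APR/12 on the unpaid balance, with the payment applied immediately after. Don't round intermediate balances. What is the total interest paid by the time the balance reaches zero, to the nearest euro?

€650

Monthly rate r = 26.4%/12 = 2.2% = 0.022.
Payoff takes n = ⌈−ln(1 − rB₀/P)/ln(1+r)⌉ = ⌈7.503⌉ = 8 payments; the last is €499.04.
Total paid = 7·€987.26 + €499.04 = €7,409.86.
Total interest = total paid − principal = €7,409.86 − €6,760.00 = €649.86.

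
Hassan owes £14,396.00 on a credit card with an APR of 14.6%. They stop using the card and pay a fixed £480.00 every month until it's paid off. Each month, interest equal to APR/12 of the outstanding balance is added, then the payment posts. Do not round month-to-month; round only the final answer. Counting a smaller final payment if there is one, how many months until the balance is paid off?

38 payments

Monthly rate r = 14.6%/12 = 1.21667% = 0.0121667.
Recurrence: B ← B·(1+r) − £480.00.
Month 1: interest £175.15; balance after payment £14,091.15.
Month 2: interest £171.44; balance after payment £13,782.59.
Closed form: n = −ln(1 − rB₀/P)/ln(1+r) = −ln(0.6351)/ln(1.01217) ≈ 37.539, so the balance reaches zero during payment 38.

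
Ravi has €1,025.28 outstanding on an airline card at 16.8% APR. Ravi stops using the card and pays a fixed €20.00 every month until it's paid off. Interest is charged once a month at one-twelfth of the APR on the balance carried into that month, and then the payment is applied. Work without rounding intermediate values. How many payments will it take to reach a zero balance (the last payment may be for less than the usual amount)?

91 months

Monthly rate r = 16.8%/12 = 1.4% = 0.014.
Recurrence: B ← B·(1+r) − €20.00.
Month 1: interest €14.35; balance after payment €1,019.63.
Month 2: interest €14.27; balance after payment €1,013.91.
Closed form: n = −ln(1 − rB₀/P)/ln(1+r) = −ln(0.2823)/ln(1.014) ≈ 90.972, so the balance reaches zero during payment 91.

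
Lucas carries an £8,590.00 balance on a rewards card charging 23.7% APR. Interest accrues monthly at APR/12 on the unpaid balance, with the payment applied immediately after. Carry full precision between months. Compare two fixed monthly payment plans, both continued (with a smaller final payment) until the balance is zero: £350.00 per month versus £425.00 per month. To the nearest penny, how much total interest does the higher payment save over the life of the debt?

£794.92

Monthly rate r = 23.7%/12 = 1.975% = 0.01975.
At £350.00/mo: n = ⌈−ln(1 − rB₀/P)/ln(1+r)⌉ = 34 payments (last £316.17); total interest = total paid − £8,590.00 = £3,276.17.
At £425.00/mo: 27 payments (last £21.25); total interest £2,481.25.
Interest saved = £3,276.17 − £2,481.25 = £794.92.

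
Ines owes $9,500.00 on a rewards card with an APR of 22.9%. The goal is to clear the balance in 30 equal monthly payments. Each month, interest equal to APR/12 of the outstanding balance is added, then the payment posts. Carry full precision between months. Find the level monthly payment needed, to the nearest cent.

Monthly rate r = 22.9%/12 = 1.90833% = 0.0190833.
Level-payment amortization: P = B₀·r / (1 − (1+r)^(−n)) = 9500.00·0.0190833 / (1 − 1.01908^(−30)).
Denominator 1 − (1+r)^(−30) = 0.432835511.
P = 181.292 / 0.432835511 ≈ 418.85.

$418.85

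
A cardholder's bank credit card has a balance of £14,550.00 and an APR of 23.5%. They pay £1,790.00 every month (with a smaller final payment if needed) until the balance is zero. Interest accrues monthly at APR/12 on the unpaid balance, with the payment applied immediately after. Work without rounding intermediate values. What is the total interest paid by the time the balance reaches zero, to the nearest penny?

Monthly rate r = 23.5%/12 = 1.95833% = 0.0195833.
Payoff takes n = ⌈−ln(1 − rB₀/P)/ln(1+r)⌉ = ⌈8.940⌉ = 9 payments; the last is £1,683.43.
Total paid = 8·£1,790.00 + £1,683.43 = £16,003.43.
Total interest = total paid − principal = £16,003.43 − £14,550.00 = £1,453.43.

£1,453.43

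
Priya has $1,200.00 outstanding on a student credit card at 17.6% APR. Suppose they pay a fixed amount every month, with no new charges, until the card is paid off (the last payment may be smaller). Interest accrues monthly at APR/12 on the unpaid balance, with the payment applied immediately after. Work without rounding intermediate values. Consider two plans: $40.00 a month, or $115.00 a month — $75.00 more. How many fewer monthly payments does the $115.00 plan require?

28 fewer payments

Monthly rate r = 17.6%/12 = 1.46667% = 0.0146667.
At $40.00/mo: n = ⌈−ln(1 − rB₀/P)/ln(1+r)⌉ = 40 payments (last $32.93); total interest = total paid − $1,200.00 = $392.93.
At $115.00/mo: 12 payments (last $47.15); total interest $112.15.
Payments saved = 40 − 12 = 28.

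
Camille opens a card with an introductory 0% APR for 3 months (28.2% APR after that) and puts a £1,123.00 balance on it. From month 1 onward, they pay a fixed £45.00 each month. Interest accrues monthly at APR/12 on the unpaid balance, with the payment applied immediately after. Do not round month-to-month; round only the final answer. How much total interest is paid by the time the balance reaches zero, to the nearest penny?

Promo months 1–3 at r₀ = 0%/12 = 0; months 4+ at r₁ = 28.2%/12 = 0.0235.
After month 3 (no interest yet): B = £1,123.00 − 3·£45.00 = £988.00.
Then at r₁ with £45.00/mo: n₂ = −ln(1 − r₁·B/P)/ln(1+r₁) ≈ 31.24 → 32 more payments.
Total paid = 34·£45.00 + £10.76 = £1,540.76; interest = £1,540.76 − £1,123.00 = £417.76.

£417.76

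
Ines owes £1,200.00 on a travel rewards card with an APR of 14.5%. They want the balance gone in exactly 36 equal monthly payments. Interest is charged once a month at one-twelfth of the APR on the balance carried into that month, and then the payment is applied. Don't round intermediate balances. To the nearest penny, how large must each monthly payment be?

£41.31

Monthly rate r = 14.5%/12 = 1.20833% = 0.0120833.
Level-payment amortization: P = B₀·r / (1 − (1+r)^(−n)) = 1200.00·0.0120833 / (1 − 1.01208^(−36)).
Denominator 1 − (1+r)^(−36) = 0.351045619.
P = 14.5 / 0.351045619 ≈ 41.31.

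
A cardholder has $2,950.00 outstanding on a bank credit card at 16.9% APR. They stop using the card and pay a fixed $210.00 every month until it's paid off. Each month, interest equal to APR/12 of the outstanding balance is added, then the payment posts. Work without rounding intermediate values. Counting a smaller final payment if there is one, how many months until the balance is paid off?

16 months

Monthly rate r = 16.9%/12 = 1.40833% = 0.0140833.
Recurrence: B ← B·(1+r) − $210.00.
Month 1: interest $41.55; balance after payment $2,781.55.
Month 2: interest $39.17; balance after payment $2,610.72.
Closed form: n = −ln(1 − rB₀/P)/ln(1+r) = −ln(0.80216)/ln(1.01408) ≈ 15.763, so the balance reaches zero during payment 16.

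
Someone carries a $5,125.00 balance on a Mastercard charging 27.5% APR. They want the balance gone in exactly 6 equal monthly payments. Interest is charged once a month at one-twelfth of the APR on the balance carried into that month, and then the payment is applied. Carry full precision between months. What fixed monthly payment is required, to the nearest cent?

$923.97

Monthly rate r = 27.5%/12 = 2.29167% = 0.0229167.
Level-payment amortization: P = B₀·r / (1 − (1+r)^(−n)) = 5125.00·0.0229167 / (1 − 1.02292^(−6)).
Denominator 1 − (1+r)^(−6) = 0.127112104.
P = 117.448 / 0.127112104 ≈ 923.97.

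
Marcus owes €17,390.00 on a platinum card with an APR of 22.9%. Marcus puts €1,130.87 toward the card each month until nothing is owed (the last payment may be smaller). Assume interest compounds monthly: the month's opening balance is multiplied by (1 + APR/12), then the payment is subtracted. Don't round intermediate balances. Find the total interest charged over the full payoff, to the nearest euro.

€3,393

Monthly rate r = 22.9%/12 = 1.90833% = 0.0190833.
Payoff takes n = ⌈−ln(1 − rB₀/P)/ln(1+r)⌉ = ⌈18.376⌉ = 19 payments; the last is €427.52.
Total paid = 18·€1,130.87 + €427.52 = €20,783.18.
Total interest = total paid − principal = €20,783.18 − €17,390.00 = €3,393.18.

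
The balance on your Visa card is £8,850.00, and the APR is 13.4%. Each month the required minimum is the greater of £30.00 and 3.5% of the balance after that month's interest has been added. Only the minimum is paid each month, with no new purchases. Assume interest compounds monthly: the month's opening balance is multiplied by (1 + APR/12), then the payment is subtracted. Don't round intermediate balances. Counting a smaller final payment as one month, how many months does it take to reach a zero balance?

130 months

Monthly rate r = 13.4%/12 = 1.11667% = 0.0111667.
While 3.5% of the post-interest balance exceeds £30.00, each month B ← (B·(1+r))·(1 − 0.035), i.e. B shrinks by the factor (1+r)·0.965 = 0.97578.
This holds for months 1–96. Entering month 97 the balance is £840.52; 3.5% of the post-interest balance is now below £30.00, so the flat £30.00 minimum applies from here.
From month 97 a fixed £30.00 at rate r clears £840.52 in 34 more payments. Total: 96 + 34 = 130 months.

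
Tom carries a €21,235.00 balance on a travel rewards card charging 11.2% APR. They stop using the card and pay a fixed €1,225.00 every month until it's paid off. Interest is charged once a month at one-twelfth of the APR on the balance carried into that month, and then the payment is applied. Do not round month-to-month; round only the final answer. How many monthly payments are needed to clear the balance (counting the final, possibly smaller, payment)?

19 payments

Monthly rate r = 11.2%/12 = 0.933333% = 0.00933333.
Recurrence: B ← B·(1+r) − €1,225.00.
Month 1: interest €198.19; balance after payment €20,208.19.
Month 2: interest €188.61; balance after payment €19,171.80.
Closed form: n = −ln(1 − rB₀/P)/ln(1+r) = −ln(0.83821)/ln(1.00933) ≈ 18.997, so the balance reaches zero during payment 19.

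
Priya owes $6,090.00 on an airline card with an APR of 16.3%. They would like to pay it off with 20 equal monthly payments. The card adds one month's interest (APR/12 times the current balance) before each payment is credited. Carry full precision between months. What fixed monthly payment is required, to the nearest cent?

$349.78

Monthly rate r = 16.3%/12 = 1.35833% = 0.0135833.
Level-payment amortization: P = B₀·r / (1 − (1+r)^(−n)) = 6090.00·0.0135833 / (1 − 1.01358^(−20)).
Denominator 1 − (1+r)^(−20) = 0.236496933.
P = 82.7225 / 0.236496933 ≈ 349.78.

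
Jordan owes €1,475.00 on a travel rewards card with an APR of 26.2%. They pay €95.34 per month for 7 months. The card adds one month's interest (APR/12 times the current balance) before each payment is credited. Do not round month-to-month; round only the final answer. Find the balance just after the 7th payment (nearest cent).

€1,003.02

Monthly rate r = 26.2%/12 = 2.18333% = 0.0218333.
Each month: B ← B·(1+r) − €95.34.
Month 1: interest €32.20; balance after payment €1,411.86.
Month 2: interest €30.83; balance after payment €1,347.35.
Month 3: interest €29.42; balance after payment €1,281.43.
Month 4: interest €27.98; balance after payment €1,214.06.
Month 5: interest €26.51; balance after payment €1,145.23.
Month 6: interest €25.00; balance after payment €1,074.90.
Month 7: interest €23.47; balance after payment €1,003.02.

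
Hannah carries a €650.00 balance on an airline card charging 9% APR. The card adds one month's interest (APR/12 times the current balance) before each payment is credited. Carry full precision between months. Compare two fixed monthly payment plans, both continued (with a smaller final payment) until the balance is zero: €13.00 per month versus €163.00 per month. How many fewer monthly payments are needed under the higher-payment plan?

Monthly rate r = 9%/12 = 0.75% = 0.0075.
At €13.00/mo: n = ⌈−ln(1 − rB₀/P)/ln(1+r)⌉ = 63 payments (last €11.73); total interest = total paid − €650.00 = €167.73.
At €163.00/mo: 5 payments (last €10.43); total interest €12.43.
Payments saved = 63 − 5 = 58.

58 fewer payments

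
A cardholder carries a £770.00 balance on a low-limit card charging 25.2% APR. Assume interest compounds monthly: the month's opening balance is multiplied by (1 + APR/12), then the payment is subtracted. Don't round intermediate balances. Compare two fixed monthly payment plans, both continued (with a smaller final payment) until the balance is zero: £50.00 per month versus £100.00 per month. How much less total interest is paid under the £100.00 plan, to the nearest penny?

£91.05

Monthly rate r = 25.2%/12 = 2.1% = 0.021.
At £50.00/mo: n = ⌈−ln(1 − rB₀/P)/ln(1+r)⌉ = 19 payments (last £40.00); total interest = total paid − £770.00 = £170.00.
At £100.00/mo: 9 payments (last £48.95); total interest £78.95.
Interest saved = £170.00 − £78.95 = £91.05.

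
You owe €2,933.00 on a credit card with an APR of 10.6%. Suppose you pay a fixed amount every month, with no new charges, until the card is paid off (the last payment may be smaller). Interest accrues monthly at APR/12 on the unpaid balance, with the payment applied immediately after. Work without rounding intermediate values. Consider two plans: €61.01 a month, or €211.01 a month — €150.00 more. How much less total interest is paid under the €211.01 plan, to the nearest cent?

Monthly rate r = 10.6%/12 = 0.883333% = 0.00883333.
At €61.01/mo: n = ⌈−ln(1 − rB₀/P)/ln(1+r)⌉ = 63 payments (last €52.22); total interest = total paid − €2,933.00 = €901.84.
At €211.01/mo: 15 payments (last €189.05); total interest €210.19.
Interest saved = €901.84 − €210.19 = €691.65.

€691.65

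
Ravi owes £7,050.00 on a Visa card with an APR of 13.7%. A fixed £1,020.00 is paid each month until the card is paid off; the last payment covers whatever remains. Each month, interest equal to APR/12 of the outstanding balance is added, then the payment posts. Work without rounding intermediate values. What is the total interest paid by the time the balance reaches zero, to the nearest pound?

£337

Monthly rate r = 13.7%/12 = 1.14167% = 0.0114167.
Payoff takes n = ⌈−ln(1 − rB₀/P)/ln(1+r)⌉ = ⌈7.241⌉ = 8 payments; the last is £246.61.
Total paid = 7·£1,020.00 + £246.61 = £7,386.61.
Total interest = total paid − principal = £7,386.61 − £7,050.00 = £336.61.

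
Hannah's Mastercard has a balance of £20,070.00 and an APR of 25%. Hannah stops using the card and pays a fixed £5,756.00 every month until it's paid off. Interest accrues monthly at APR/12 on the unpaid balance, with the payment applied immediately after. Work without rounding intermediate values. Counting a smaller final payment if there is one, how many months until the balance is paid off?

4 months

Monthly rate r = 25%/12 = 2.08333% = 0.0208333.
Recurrence: B ← B·(1+r) − £5,756.00.
Month 1: interest £418.12; balance after payment £14,732.12.
Month 2: interest £306.92; balance after payment £9,283.04.
Month 3: interest £193.40; balance after payment £3,720.44.
Month 4: interest £77.51; balance after payment £0.00.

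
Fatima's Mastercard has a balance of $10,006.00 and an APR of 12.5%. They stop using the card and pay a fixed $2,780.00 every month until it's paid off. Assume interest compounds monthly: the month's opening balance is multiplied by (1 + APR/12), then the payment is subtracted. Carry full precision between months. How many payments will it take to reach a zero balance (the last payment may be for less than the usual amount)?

4 payments

Monthly rate r = 12.5%/12 = 1.04167% = 0.0104167.
Recurrence: B ← B·(1+r) − $2,780.00.
Month 1: interest $104.23; balance after payment $7,330.23.
Month 2: interest $76.36; balance after payment $4,626.59.
Month 3: interest $48.19; balance after payment $1,894.78.
Month 4: interest $19.74; balance after payment $0.00.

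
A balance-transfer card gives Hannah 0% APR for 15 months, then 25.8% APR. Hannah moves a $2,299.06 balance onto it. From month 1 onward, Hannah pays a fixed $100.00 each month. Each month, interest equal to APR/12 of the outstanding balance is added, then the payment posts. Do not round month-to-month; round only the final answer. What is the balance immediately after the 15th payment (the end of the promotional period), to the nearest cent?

Promo months 1–15 at r₀ = 0%/12 = 0; months 16+ at r₁ = 25.8%/12 = 0.0215.
After month 15 (no interest yet): B = $2,299.06 − 15·$100.00 = $799.06.

$799.06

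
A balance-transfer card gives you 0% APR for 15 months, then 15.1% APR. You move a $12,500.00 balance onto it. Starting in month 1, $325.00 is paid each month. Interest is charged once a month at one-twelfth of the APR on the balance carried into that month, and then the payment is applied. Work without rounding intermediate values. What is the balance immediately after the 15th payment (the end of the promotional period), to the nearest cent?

$7,625.00

Promo months 1–15 at r₀ = 0%/12 = 0; months 16+ at r₁ = 15.1%/12 = 0.0125833.
After month 15 (no interest yet): B = $12,500.00 − 15·$325.00 = $7,625.00.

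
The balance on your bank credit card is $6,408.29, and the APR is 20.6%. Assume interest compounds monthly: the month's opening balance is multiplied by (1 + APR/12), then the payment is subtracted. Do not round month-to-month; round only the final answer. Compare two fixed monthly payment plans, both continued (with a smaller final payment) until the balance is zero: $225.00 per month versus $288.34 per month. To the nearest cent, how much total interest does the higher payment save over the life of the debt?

$733.45

Monthly rate r = 20.6%/12 = 1.71667% = 0.0171667.
At $225.00/mo: n = ⌈−ln(1 − rB₀/P)/ln(1+r)⌉ = 40 payments (last $98.66); total interest = total paid − $6,408.29 = $2,465.37.
At $288.34/mo: 29 payments (last $66.69); total interest $1,731.92.
Interest saved = $2,465.37 − $1,731.92 = $733.45.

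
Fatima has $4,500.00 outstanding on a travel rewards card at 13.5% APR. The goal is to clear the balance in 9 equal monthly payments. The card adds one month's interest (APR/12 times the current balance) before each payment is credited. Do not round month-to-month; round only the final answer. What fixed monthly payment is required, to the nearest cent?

Monthly rate r = 13.5%/12 = 1.125% = 0.01125.
Level-payment amortization: P = B₀·r / (1 − (1+r)^(−n)) = 4500.00·0.01125 / (1 − 1.01125^(−9)).
Denominator 1 − (1+r)^(−9) = 0.0957819162.
P = 50.625 / 0.0957819162 ≈ 528.54.

$528.54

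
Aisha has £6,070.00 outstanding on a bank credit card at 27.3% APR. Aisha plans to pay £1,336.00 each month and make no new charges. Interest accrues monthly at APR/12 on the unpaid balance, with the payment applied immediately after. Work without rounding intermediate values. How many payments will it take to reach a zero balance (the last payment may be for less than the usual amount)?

5 payments

Monthly rate r = 27.3%/12 = 2.275% = 0.02275.
Recurrence: B ← B·(1+r) − £1,336.00.
Month 1: interest £138.09; balance after payment £4,872.09.
Month 2: interest £110.84; balance after payment £3,646.93.
Month 3: interest £82.97; balance after payment £2,393.90.
Month 4: interest £54.46; balance after payment £1,112.36.
Month 5: interest £25.31; balance after payment £0.00.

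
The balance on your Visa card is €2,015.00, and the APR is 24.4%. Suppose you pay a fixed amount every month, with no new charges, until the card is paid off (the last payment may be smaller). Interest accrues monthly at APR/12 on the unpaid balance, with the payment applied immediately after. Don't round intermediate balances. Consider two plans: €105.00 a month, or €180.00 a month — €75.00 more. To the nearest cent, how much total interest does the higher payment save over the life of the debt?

Monthly rate r = 24.4%/12 = 2.03333% = 0.0203333.
At €105.00/mo: n = ⌈−ln(1 − rB₀/P)/ln(1+r)⌉ = 25 payments (last €60.40); total interest = total paid − €2,015.00 = €565.40.
At €180.00/mo: 13 payments (last €149.83); total interest €294.83.
Interest saved = €565.40 − €294.83 = €270.57.

€270.57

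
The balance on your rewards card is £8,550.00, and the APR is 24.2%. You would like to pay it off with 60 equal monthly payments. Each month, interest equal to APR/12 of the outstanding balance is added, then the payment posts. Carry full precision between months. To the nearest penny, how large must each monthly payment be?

£246.96

Monthly rate r = 24.2%/12 = 2.01667% = 0.0201667.
Level-payment amortization: P = B₀·r / (1 − (1+r)^(−n)) = 8550.00·0.0201667 / (1 − 1.02017^(−60)).
Denominator 1 − (1+r)^(−60) = 0.698190954.
P = 172.425 / 0.698190954 ≈ 246.96.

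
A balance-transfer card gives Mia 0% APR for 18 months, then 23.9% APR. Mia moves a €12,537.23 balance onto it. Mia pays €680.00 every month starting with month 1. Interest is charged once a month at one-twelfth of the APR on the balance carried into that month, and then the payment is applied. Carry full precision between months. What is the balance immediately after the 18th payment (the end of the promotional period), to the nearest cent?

€297.23

Promo months 1–18 at r₀ = 0%/12 = 0; months 19+ at r₁ = 23.9%/12 = 0.0199167.
After month 18 (no interest yet): B = €12,537.23 − 18·€680.00 = €297.23.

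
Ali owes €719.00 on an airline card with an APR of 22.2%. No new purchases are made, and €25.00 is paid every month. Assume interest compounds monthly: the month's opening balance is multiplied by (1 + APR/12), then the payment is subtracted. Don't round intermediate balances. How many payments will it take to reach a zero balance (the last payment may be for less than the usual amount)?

42 payments

Monthly rate r = 22.2%/12 = 1.85% = 0.0185.
Recurrence: B ← B·(1+r) − €25.00.
Month 1: interest €13.30; balance after payment €707.30.
Month 2: interest €13.09; balance after payment €695.39.
Closed form: n = −ln(1 − rB₀/P)/ln(1+r) = −ln(0.46794)/ln(1.0185) ≈ 41.428, so the balance reaches zero during payment 42.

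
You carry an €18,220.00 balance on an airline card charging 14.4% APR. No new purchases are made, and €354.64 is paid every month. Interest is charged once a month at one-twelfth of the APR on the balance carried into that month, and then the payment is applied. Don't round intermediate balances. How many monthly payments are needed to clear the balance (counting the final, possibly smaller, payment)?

Monthly rate r = 14.4%/12 = 1.2% = 0.012.
Recurrence: B ← B·(1+r) − €354.64.
Month 1: interest €218.64; balance after payment €18,084.00.
Month 2: interest €217.01; balance after payment €17,946.37.
Closed form: n = −ln(1 − rB₀/P)/ln(1+r) = −ln(0.38349)/ln(1.012) ≈ 80.349, so the balance reaches zero during payment 81.

81 months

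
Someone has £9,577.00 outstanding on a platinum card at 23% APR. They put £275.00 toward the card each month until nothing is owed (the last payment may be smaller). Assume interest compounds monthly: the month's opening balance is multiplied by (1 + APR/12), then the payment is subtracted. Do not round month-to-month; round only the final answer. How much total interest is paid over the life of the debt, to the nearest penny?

£6,372.02

Monthly rate r = 23%/12 = 1.91667% = 0.0191667.
Payoff takes n = ⌈−ln(1 − rB₀/P)/ln(1+r)⌉ = ⌈57.996⌉ = 58 payments; the last is £274.02.
Total paid = 57·£275.00 + £274.02 = £15,949.02.
Total interest = total paid − principal = £15,949.02 − £9,577.00 = £6,372.02.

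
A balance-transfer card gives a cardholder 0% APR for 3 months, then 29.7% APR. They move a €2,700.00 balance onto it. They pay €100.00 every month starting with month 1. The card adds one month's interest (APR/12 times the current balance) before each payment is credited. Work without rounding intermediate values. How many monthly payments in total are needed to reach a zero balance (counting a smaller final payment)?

40 months

Promo months 1–3 at r₀ = 0%/12 = 0; months 4+ at r₁ = 29.7%/12 = 0.02475.
After month 3 (no interest yet): B = €2,700.00 − 3·€100.00 = €2,400.00.
Then at r₁ with €100.00/mo: n₂ = −ln(1 − r₁·B/P)/ln(1+r₁) ≈ 36.87 → 37 more payments.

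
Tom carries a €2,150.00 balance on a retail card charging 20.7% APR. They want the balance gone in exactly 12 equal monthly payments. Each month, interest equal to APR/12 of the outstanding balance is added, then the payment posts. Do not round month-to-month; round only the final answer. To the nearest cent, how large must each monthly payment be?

€199.89

Monthly rate r = 20.7%/12 = 1.725% = 0.01725.
Level-payment amortization: P = B₀·r / (1 − (1+r)^(−n)) = 2150.00·0.01725 / (1 − 1.01725^(−12)).
Denominator 1 − (1+r)^(−12) = 0.185544018.
P = 37.0875 / 0.185544018 ≈ 199.89.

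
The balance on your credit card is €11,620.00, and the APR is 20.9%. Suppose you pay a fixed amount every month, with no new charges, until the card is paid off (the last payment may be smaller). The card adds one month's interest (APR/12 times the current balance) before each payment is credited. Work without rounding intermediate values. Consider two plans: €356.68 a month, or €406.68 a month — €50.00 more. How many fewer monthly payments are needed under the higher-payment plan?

9 fewer payments

Monthly rate r = 20.9%/12 = 1.74167% = 0.0174167.
At €356.68/mo: n = ⌈−ln(1 − rB₀/P)/ln(1+r)⌉ = 49 payments (last €189.73); total interest = total paid − €11,620.00 = €5,690.37.
At €406.68/mo: 40 payments (last €354.69); total interest €4,595.21.
Payments saved = 49 − 40 = 9.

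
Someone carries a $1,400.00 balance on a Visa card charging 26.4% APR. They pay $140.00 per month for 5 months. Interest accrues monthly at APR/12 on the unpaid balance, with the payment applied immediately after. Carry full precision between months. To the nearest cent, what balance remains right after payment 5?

Monthly rate r = 26.4%/12 = 2.2% = 0.022.
Each month: B ← B·(1+r) − $140.00.
Month 1: interest $30.80; balance after payment $1,290.80.
Month 2: interest $28.40; balance after payment $1,179.20.
Month 3: interest $25.94; balance after payment $1,065.14.
Month 4: interest $23.43; balance after payment $948.57.
Month 5: interest $20.87; balance after payment $829.44.

$829.44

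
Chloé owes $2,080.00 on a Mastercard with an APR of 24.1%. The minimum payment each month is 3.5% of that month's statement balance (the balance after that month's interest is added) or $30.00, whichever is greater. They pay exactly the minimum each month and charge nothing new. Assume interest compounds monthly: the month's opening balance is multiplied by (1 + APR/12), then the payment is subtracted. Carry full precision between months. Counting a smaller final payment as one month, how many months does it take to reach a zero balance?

Monthly rate r = 24.1%/12 = 2.00833% = 0.0200833.
While 3.5% of the post-interest balance exceeds $30.00, each month B ← (B·(1+r))·(1 − 0.035), i.e. B shrinks by the factor (1+r)·0.965 = 0.98438.
This holds for months 1–58. Entering month 59 the balance is $834.67; 3.5% of the post-interest balance is now below $30.00, so the flat $30.00 minimum applies from here.
From month 59 a fixed $30.00 at rate r clears $834.67 in 42 more payments. Total: 58 + 42 = 100 months.

100 months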